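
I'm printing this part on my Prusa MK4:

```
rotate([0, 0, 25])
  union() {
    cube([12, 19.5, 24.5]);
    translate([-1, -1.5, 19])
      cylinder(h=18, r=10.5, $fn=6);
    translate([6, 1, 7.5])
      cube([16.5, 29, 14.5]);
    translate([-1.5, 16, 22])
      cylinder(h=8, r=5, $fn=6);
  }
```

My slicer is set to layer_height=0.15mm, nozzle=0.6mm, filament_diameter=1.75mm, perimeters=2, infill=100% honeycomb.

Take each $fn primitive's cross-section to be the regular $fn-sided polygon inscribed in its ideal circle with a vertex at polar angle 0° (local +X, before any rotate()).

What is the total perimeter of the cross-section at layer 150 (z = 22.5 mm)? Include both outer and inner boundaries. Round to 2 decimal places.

107.40 mm

At z = 22.5 mm: the cube (footprint 12×19.5) is included at this height (perimeter 63.00 mm); the r=10.5 cylinder at (-1, -1.5) contributes a regular 6-gon of circumradius 10.5 (perimeter = 2·6·10.500·sin(180°/6) = 63.00 mm); the cube at (6, 1) does not reach this height (z outside [7.5, 22]); the cylinder at (-1.5, 16): section is a regular 6-gon, circumradius r=5 (perimeter = 2·6·5.000·sin(180°/6) = 30.00 mm); Merging all regions: the regions partially overlap (shared area 67.37 mm²), so the edge portions inside another operand are dropped and the merged outline is re-measured after clipping — boundary = 107.40 mm; (whole slice rotated 25° about Z — lengths, areas and connectivity unchanged). Overall, the cross-section is a single solid region. Total boundary length (outer) = 107.40 mm.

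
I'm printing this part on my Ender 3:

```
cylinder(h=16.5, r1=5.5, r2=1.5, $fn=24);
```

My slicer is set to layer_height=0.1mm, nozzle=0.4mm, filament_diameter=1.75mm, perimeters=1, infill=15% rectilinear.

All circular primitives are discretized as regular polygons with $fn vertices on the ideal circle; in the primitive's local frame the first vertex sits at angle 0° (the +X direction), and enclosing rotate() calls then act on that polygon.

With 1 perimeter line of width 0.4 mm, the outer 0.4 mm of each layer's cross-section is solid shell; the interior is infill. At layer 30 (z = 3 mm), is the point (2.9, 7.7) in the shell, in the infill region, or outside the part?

At z = 3 mm: the cone contributes a regular 24-gon of circumradius 4.773 (interpolated between r1=5.5 and r2=1.5 at t=0.182). Overall, the cross-section is a single solid region. The nearest boundary edge runs (2.39, 4.13)→(1.24, 4.61); distance from the point to it = 3.49 mm. The point is not inside any of the regions above, so it lies outside the cross-section (3.49 mm from the nearest boundary).

outside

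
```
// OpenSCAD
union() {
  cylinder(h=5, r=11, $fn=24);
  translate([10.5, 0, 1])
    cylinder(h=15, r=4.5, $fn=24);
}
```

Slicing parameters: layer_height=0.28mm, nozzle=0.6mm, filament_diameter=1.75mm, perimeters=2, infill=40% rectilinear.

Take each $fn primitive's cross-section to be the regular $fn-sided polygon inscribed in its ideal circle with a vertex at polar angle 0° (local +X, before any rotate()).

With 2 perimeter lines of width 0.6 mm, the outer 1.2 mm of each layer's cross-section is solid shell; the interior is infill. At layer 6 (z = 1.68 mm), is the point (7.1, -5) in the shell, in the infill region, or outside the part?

At z = 1.68 mm: the r=11 cylinder gives a regular 24-gon of circumradius 11 (constant along its height); the r=4.5 cylinder at (10.5, 0) gives a regular 24-gon of circumradius 4.5 (constant along its height); Combining (union): the regions partially overlap (shared area 32.55 mm²), so overlapping operands fuse into one piece — 1 connected region. Overall, the cross-section is a single solid region. The nearest boundary edge runs (9.53, -5.50)→(7.78, -7.78); distance from the point to it = 2.23 mm. The point is inside the cross-section and 2.23 mm from the nearest boundary — more than the 1.2 mm shell width (2 × 0.6), so it's in the infill interior.

infill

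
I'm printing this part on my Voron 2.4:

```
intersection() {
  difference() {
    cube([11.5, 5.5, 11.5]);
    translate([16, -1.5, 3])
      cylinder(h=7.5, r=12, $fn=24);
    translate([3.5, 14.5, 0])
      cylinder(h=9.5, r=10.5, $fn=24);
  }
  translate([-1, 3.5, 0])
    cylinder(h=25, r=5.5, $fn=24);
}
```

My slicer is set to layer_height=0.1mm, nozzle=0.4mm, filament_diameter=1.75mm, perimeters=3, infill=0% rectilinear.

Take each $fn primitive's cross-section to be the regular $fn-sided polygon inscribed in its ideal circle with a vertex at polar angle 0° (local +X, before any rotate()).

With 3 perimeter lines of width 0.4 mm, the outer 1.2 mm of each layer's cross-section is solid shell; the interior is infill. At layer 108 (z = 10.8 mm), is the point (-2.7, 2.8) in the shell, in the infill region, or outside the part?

outside

At z = 10.8 mm: the 11.5×5.5 cube contributes its full rectangle; the cylinder at (16, -1.5) is absent (z outside [3, 10.5]); the cylinder at (3.5, 14.5) is absent (z outside [0, 9.5]); Taking the first minus the rest: none of the subtracted shapes is present at this height, so the 11.5×5.5 cube is unchanged — 1 connected region; the r=5.5 cylinder at (-1, 3.5) gives a regular 24-gon of circumradius 5.5 (constant along its height); Keeping only the common overlap: the r=5.5 cylinder at (-1, 3.5) partially overlaps the result so far; clipping to the common part keeps 22.92 mm² — 1 connected region. Overall, the cross-section is a single solid region. The nearest boundary edge runs (0.00, 0.00)→(0.00, 5.50); distance from the point to it = 2.70 mm. The point is not inside any of the regions above, so it lies outside the cross-section (2.70 mm from the nearest boundary).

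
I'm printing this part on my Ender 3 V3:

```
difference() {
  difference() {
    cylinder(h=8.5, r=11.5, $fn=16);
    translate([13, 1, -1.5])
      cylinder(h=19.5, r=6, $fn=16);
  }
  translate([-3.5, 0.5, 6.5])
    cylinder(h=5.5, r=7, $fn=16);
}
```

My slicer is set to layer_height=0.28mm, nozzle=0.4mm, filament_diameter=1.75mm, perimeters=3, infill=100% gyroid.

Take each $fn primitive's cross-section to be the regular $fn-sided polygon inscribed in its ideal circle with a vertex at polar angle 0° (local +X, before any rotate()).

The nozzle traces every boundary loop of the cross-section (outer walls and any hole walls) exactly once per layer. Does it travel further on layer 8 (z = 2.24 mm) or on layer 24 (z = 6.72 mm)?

layer 24 (z = 6.72 mm)

Layer 8 (z = 2.24): the cylinder: section is a regular 16-gon, circumradius r=11.5 (perimeter = 2·16·11.500·sin(180°/16) = 71.79 mm); the cylinder at (13, 1): section is a regular 16-gon, circumradius r=6 (perimeter = 2·16·6.000·sin(180°/16) = 37.46 mm); Subtracting the remaining from the first: starting from the r=11.5 cylinder, the r=6 cylinder at (13, 1) partially overlaps it — only the 30.57 mm² overlap (of its 110.21 mm²) is removed, clipping the outline — boundary = 73.65 mm; the cylinder at (-3.5, 0.5) is not intersected at this z (z outside [6.5, 12]); After the difference (first − rest): none of the subtracted shapes is present at this height, so the result so far is unchanged — boundary = 73.65 mm. So its perimeter = 73.65 mm. Layer 24 (z = 6.72): the r=11.5 cylinder contributes a regular 16-gon of circumradius 11.5 (perimeter = 2·16·11.500·sin(180°/16) = 71.79 mm); the r=6 cylinder at (13, 1) contributes a regular 16-gon of circumradius 6 (perimeter = 2·16·6.000·sin(180°/16) = 37.46 mm); After the difference (first − rest): starting from the r=11.5 cylinder, the r=6 cylinder at (13, 1) partially overlaps it — only the 30.57 mm² overlap (of its 110.21 mm²) is removed, clipping the outline — boundary = 73.65 mm; the r=7 cylinder at (-3.5, 0.5) contributes a regular 16-gon of circumradius 7 (perimeter = 2·16·7.000·sin(180°/16) = 43.70 mm); After the difference (first − rest): starting from that combined region, the r=7 cylinder at (-3.5, 0.5) lies wholly inside it (removes its full 150.01 mm² and its 43.70 mm outline becomes a hole wall) — boundary (outer + 1 inner loop) = 117.35 mm. So its perimeter = 117.35 mm. Layer 24 is larger (117.35 vs 73.65 mm).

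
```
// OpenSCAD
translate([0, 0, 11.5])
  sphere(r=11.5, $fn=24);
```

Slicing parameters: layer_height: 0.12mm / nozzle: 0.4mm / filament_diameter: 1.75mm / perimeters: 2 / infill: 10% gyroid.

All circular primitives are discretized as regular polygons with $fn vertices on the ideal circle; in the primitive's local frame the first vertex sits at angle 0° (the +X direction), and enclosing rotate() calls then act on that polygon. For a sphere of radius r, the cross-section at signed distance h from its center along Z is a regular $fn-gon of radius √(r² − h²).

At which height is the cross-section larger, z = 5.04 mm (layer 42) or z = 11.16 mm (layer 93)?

Layer 42 (z = 5.04): the sphere: section is a regular 24-gon, circumradius = √(r²−h²) = √(11.5²−6.46²) = 9.514 (area = (24/2)·9.514²·sin(360°/24) = 281.13 mm²). So its area = 281.13 mm². Layer 93 (z = 11.16): the r=11.5 sphere slices to a regular 24-gon of circumradius 11.495 (√(r²−h²) with h=0.34 from center) (area = (24/2)·11.495²·sin(360°/24) = 410.39 mm²). So its area = 410.39 mm². Layer 93 is larger (410.39 vs 281.13 mm²).

layer 93 (z = 11.16 mm)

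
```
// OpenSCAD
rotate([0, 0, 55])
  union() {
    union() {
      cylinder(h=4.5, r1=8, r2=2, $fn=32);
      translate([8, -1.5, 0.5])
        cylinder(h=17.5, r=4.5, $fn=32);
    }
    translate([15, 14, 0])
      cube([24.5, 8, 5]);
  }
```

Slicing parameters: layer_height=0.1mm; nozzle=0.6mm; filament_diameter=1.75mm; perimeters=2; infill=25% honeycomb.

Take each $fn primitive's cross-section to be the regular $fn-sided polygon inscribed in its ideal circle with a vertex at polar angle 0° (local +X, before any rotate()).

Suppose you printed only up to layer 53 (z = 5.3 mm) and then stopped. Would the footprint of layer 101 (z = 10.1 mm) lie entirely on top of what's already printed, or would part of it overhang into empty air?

Compare the two slices. At z = 5.3: the cone does not reach this height (z outside [0, 4.5]); the cylinder at (8, -1.5): section is a regular 32-gon, circumradius r=4.5 (area = (32/2)·4.500²·sin(360°/32) = 63.21 mm²); Combining (union): only the r=4.5 cylinder at (8, -1.5) is present, so the union is just that shape — area = 63.21 mm²; the cube at (15, 14) is absent (z outside [0, 5]); Combining (union): only that combined region is present, so the union is just that shape — area = 63.21 mm²; (rotated 55° about Z; rotation is an isometry so areas/perimeters/island counts are preserved). At z = 10.1: the cone does not reach this height (z outside [0, 4.5]); the r=4.5 cylinder at (8, -1.5) contributes a regular 32-gon of circumradius 4.5 (area = (32/2)·4.500²·sin(360°/32) = 63.21 mm²); Merging all regions: only the r=4.5 cylinder at (8, -1.5) is present, so the union is just that shape — area = 63.21 mm²; the cube at (15, 14) does not reach this height (z outside [0, 5]); Combining (union): only that combined region is present, so the union is just that shape — area = 63.21 mm²; (rotated 55° about Z; rotation is an isometry so areas/perimeters/island counts are preserved). Checking containment: the cross-section at z = 10.1 is a subset of the cross-section at z = 5.3.

entirely on top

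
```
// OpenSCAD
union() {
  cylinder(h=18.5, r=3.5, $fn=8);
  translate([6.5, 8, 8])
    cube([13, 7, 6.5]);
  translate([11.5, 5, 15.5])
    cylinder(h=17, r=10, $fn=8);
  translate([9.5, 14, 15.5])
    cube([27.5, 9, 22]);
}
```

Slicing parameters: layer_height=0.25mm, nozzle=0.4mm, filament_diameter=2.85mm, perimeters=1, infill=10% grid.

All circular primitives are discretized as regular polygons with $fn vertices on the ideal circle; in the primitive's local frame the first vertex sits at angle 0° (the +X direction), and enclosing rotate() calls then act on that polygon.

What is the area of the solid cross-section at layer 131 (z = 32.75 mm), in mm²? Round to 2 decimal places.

At z = 32.75 mm: the cylinder is not intersected at this z (z outside [0, 18.5]); the cube at (6.5, 8) is not intersected at this z (z outside [8, 14.5]); the cylinder at (11.5, 5) is absent (z outside [15.5, 32.5]); the cube at (9.5, 14) (footprint 27.5×9) is included at this height (area 247.50 mm²); Merging all regions: only the 27.5×9 cube at (9.5, 14) is present, so the union is just that shape — area = 247.50 mm². Overall, the cross-section is a single solid region. Net area = 247.50 mm².

247.50 mm²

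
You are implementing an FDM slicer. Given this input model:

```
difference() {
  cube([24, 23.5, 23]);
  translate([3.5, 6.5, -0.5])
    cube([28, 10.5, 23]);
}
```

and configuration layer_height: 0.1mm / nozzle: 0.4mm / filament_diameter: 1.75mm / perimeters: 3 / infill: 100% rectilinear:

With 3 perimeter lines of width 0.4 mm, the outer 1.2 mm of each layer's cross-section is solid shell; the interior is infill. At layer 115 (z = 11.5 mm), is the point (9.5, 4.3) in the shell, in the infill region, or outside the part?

infill

At z = 11.5 mm: the 24×23.5 cube contributes its full rectangle; the 28×10.5 cube at (3.5, 6.5) contributes its full rectangle; After the difference (first − rest): starting from the 24×23.5 cube, the 28×10.5 cube at (3.5, 6.5) partially overlaps it — only the 215.25 mm² overlap (of its 294.00 mm²) is removed, clipping the outline — 1 connected region. Overall, the cross-section is a single solid region. The nearest boundary edge runs (3.50, 6.50)→(24.00, 6.50); distance from the point to it = 2.20 mm. The point is inside the cross-section and 2.20 mm from the nearest boundary — more than the 1.2 mm shell width (3 × 0.4), so it's in the infill interior.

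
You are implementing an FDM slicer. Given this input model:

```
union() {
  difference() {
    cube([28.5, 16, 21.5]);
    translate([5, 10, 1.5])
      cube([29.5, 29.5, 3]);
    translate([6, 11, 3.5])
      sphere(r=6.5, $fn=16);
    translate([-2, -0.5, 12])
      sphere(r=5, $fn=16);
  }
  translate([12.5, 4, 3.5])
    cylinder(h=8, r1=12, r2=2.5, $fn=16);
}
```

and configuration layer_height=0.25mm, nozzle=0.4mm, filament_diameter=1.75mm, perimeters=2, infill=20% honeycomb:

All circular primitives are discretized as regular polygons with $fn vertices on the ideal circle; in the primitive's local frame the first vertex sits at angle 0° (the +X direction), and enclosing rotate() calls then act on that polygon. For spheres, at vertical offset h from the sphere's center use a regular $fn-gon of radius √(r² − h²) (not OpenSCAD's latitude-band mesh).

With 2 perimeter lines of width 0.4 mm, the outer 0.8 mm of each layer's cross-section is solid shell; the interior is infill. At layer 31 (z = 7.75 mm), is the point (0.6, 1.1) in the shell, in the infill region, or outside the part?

At z = 7.75 mm: the cube (footprint 28.5×16) is included at this height; the cube at (5, 10) is absent (z outside [1.5, 4.5]); the r=6.5 sphere at (6, 11) slices to a regular 16-gon of circumradius 4.918 (√(r²−h²) with h=4.25 from center); the r=5 sphere at (-2, -0.5) contributes a regular 16-gon of circumradius √(5²−4.25²) = 2.634; After the difference (first − rest): starting from the 28.5×16 cube, the r=6.5 sphere at (6, 11) lies wholly inside it (removes its full 74.05 mm² and its 30.70 mm outline becomes a hole wall); the r=5 sphere at (-2, -0.5) partially overlaps it — only the 0.39 mm² overlap (of its 21.24 mm²) is removed, clipping the outline — 1 connected region with 1 hole; the cone at (12.5, 4) contributes a regular 16-gon of circumradius 6.953 (interpolated between r1=12 and r2=2.5 at t=0.531); Merging all regions: the regions partially overlap (shared area 115.77 mm²), so overlapping operands fuse into one piece — 1 connected region with 1 hole. Overall, the cross-section is one region with 1 hole. The nearest boundary edge runs (0.43, 0.51)→(0.00, 1.16); distance from the point to it = 0.47 mm. The point is inside the cross-section, 0.47 mm from the nearest boundary — within the 0.8 mm shell band (2 × 0.4).

shell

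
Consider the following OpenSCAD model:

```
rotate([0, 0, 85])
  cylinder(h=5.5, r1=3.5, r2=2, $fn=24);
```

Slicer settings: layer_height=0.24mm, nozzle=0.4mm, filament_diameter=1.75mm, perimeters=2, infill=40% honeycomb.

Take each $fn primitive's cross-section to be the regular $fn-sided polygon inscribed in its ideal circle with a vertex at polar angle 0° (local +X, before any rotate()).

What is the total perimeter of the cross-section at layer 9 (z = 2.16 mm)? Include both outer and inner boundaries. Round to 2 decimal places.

At z = 2.16 mm: the cone contributes a regular 24-gon of circumradius 2.911 (interpolated between r1=3.5 and r2=2 at t=0.393) (perimeter = 2·24·2.911·sin(180°/24) = 18.24 mm); (whole slice rotated 85° about Z — lengths, areas and connectivity unchanged). Overall, the cross-section is a single solid region. Total boundary length (outer) = 18.24 mm.

18.24 mm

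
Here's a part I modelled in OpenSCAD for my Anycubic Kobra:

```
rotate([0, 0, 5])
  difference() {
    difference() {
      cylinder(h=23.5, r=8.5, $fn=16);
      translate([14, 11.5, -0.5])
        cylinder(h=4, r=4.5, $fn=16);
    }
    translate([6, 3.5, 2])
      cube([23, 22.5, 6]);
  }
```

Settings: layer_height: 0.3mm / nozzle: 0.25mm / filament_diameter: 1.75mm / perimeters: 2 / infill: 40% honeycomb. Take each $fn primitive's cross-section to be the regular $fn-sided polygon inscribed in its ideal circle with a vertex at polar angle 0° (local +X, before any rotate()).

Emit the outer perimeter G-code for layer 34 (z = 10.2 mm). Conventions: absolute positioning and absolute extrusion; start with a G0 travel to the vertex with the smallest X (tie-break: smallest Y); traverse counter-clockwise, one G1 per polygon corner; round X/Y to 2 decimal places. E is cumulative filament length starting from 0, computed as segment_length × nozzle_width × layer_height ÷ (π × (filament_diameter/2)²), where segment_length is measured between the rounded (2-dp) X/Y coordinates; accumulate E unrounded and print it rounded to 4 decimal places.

At z = 10.2 mm: the r=8.5 cylinder gives a regular 16-gon of circumradius 8.5 (constant along its height); the cylinder at (14, 11.5) is absent (z outside [-0.5, 3.5]); Subtracting the remaining from the first: none of the subtracted shapes is present at this height, so the r=8.5 cylinder is unchanged — 1 connected region; the cube at (6, 3.5) is not intersected at this z (z outside [2, 8]); Subtracting the remaining from the first: none of the subtracted shapes is present at this height, so that combined region is unchanged — 1 connected region; (rotated 5° about Z; rotation is an isometry so areas/perimeters/island counts are preserved). The outline is a single polygon with 16 vertices. Extrusion per mm of travel: 0.25 × 0.3 / (π × 0.875²) = 0.031181. Accumulating E over each segment gives final E = 1.6547.

G0 X-8.47 Y-0.74 Z10.20
G1 X-7.54 Y-3.92 E0.1033
G1 X-5.46 Y-6.51 E0.2069
G1 X-2.56 Y-8.11 E0.3102
G1 X0.74 Y-8.47 E0.4137
G1 X3.92 Y-7.54 E0.5170
G1 X6.51 Y-5.46 E0.6206
G1 X8.11 Y-2.56 E0.7238
G1 X8.47 Y0.74 E0.8273
G1 X7.54 Y3.92 E0.9307
G1 X5.46 Y6.51 E1.0342
G1 X2.56 Y8.11 E1.1375
G1 X-0.74 Y8.47 E1.2410
G1 X-3.92 Y7.54 E1.3443
G1 X-6.51 Y5.46 E1.4479
G1 X-8.11 Y2.56 E1.5512
G1 X-8.47 Y-0.74 E1.6547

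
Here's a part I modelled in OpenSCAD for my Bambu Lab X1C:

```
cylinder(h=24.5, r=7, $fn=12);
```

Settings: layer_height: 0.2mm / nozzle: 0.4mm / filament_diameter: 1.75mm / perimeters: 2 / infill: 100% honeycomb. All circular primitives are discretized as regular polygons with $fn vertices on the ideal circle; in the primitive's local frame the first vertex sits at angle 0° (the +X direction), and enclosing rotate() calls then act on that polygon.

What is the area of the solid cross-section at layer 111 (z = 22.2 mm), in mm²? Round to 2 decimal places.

147.00 mm²

At z = 22.2 mm: the cylinder: section is a regular 12-gon, circumradius r=7 (area = (12/2)·7.000²·sin(360°/12) = 147.00 mm²). Overall, the cross-section is a single solid region. Net area = 147.00 mm².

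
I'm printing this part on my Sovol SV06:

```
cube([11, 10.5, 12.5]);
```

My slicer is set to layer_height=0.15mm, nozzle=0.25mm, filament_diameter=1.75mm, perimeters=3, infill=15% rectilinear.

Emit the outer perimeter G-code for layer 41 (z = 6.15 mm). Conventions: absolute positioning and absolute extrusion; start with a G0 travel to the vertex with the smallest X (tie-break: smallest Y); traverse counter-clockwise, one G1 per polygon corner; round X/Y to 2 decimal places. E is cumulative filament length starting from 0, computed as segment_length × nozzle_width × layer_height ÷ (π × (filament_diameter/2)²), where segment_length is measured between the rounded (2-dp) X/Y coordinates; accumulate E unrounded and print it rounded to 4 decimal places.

G0 X0.00 Y0.00 Z6.15
G1 X11.00 Y0.00 E0.1715
G1 X11.00 Y10.50 E0.3352
G1 X0.00 Y10.50 E0.5067
G1 X0.00 Y0.00 E0.6704

At z = 6.15 mm: the 11×10.5 cube contributes its full rectangle. The outline is a single polygon with 4 vertices. Extrusion per mm of travel: 0.25 × 0.15 / (π × 0.875²) = 0.015591. Accumulating E over each segment gives final E = 0.6704.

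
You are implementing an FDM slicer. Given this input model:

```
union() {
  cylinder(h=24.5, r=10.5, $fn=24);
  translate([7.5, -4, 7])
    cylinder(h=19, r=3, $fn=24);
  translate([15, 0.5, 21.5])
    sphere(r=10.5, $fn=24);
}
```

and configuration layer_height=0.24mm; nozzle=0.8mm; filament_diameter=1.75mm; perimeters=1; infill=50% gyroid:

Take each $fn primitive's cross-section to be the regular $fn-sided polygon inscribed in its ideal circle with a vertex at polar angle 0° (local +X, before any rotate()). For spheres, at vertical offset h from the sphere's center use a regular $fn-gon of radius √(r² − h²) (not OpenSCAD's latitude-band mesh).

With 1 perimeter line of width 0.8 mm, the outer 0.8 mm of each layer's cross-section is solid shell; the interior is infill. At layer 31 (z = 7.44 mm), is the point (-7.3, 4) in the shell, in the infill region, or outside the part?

infill

At z = 7.44 mm: the r=10.5 cylinder gives a regular 24-gon of circumradius 10.5 (constant along its height); the cylinder at (7.5, -4): section is a regular 24-gon, circumradius r=3; the sphere at (15, 0.5) does not reach this height (|z−center|=14.060 > r=10.5); Merging all regions: the regions partially overlap (shared area 24.23 mm²), so overlapping operands fuse into one piece — 1 connected region. Overall, the cross-section is a single solid region. The nearest boundary edge runs (-10.14, 2.72)→(-9.09, 5.25); distance from the point to it = 2.14 mm. The point is inside the cross-section and 2.14 mm from the nearest boundary — more than the 0.8 mm shell width (1 × 0.8), so it's in the infill interior.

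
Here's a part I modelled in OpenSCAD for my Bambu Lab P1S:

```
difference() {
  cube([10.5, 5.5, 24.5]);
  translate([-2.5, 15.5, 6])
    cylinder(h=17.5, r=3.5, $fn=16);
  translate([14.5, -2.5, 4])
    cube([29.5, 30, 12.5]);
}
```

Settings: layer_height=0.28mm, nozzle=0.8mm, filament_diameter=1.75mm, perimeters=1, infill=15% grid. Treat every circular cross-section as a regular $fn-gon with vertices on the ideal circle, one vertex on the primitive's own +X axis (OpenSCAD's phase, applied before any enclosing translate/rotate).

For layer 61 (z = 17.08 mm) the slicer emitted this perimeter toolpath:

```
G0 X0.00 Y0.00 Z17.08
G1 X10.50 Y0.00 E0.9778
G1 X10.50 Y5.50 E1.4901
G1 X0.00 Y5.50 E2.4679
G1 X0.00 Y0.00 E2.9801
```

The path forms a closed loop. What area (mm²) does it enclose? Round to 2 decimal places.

57.75 mm²

Apply the shoelace formula to the sequence of (X, Y) vertices; enclosed area = 57.75 mm².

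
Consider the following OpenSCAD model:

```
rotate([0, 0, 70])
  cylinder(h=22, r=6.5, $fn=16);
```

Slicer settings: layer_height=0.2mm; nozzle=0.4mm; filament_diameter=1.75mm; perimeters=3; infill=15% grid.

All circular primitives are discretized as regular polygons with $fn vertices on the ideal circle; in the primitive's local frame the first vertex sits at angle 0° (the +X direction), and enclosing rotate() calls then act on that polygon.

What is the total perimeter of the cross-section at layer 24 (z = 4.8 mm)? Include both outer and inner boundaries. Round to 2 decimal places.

40.58 mm

At z = 4.8 mm: the r=6.5 cylinder gives a regular 16-gon of circumradius 6.5 (constant along its height) (perimeter = 2·16·6.500·sin(180°/16) = 40.58 mm); (whole slice rotated 70° about Z — lengths, areas and connectivity unchanged). Overall, the cross-section is a single solid region. Total boundary length (outer) = 40.58 mm.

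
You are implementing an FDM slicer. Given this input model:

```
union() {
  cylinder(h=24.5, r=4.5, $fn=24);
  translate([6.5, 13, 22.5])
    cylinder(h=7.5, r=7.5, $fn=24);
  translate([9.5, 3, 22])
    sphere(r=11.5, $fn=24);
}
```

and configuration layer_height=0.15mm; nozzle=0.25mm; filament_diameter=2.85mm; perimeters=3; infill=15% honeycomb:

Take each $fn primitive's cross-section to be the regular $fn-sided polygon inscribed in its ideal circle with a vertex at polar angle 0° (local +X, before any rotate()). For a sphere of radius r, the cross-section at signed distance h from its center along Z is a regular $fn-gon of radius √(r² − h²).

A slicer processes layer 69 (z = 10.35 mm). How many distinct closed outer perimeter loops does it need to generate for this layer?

1

At z = 10.35 mm: the r=4.5 cylinder contributes a regular 24-gon of circumradius 4.5; the cylinder at (6.5, 13) is absent (z outside [22.5, 30]); the sphere at (9.5, 3) is absent (|z−center|=11.650 > r=11.5); Merging all regions: only the r=4.5 cylinder is present, so the union is just that shape — 1 connected region. The result has 1 disconnected region.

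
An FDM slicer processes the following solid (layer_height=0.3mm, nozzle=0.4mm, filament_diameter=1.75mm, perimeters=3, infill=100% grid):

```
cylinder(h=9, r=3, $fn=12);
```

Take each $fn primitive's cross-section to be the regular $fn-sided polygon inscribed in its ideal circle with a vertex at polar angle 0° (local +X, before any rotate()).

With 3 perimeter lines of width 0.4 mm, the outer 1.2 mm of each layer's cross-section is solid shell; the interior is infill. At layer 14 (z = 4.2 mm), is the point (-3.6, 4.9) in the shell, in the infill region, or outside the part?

At z = 4.2 mm: the r=3 cylinder gives a regular 12-gon of circumradius 3 (constant along its height). Overall, the cross-section is a single solid region. The nearest boundary edge runs (0.00, 3.00)→(-1.50, 2.60); distance from the point to it = 3.12 mm. The point is not inside any of the regions above, so it lies outside the cross-section (3.12 mm from the nearest boundary).

outside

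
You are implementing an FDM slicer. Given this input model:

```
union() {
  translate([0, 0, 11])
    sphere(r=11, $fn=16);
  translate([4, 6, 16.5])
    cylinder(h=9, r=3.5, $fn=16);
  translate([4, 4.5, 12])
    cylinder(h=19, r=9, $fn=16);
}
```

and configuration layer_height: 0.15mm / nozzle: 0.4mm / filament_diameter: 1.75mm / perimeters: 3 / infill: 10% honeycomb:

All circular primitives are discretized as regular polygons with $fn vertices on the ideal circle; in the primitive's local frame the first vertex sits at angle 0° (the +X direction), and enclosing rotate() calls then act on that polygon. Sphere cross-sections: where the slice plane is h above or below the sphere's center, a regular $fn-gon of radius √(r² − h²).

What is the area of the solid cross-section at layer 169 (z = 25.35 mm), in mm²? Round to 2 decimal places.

At z = 25.35 mm: the sphere is not intersected at this z (|z−center|=14.350 > r=11); the r=3.5 cylinder at (4, 6) gives a regular 16-gon of circumradius 3.5 (constant along its height) (area = (16/2)·3.500²·sin(360°/16) = 37.50 mm²); the r=9 cylinder at (4, 4.5) gives a regular 16-gon of circumradius 9 (constant along its height) (area = (16/2)·9.000²·sin(360°/16) = 247.98 mm²); Combining (union): the r=3.5 cylinder at (4, 6) lies entirely inside the r=9 cylinder at (4, 4.5), so the union is just the r=9 cylinder at (4, 4.5) — area = 247.98 mm². Overall, the cross-section is a single solid region. Net area = 247.98 mm².

247.98 mm²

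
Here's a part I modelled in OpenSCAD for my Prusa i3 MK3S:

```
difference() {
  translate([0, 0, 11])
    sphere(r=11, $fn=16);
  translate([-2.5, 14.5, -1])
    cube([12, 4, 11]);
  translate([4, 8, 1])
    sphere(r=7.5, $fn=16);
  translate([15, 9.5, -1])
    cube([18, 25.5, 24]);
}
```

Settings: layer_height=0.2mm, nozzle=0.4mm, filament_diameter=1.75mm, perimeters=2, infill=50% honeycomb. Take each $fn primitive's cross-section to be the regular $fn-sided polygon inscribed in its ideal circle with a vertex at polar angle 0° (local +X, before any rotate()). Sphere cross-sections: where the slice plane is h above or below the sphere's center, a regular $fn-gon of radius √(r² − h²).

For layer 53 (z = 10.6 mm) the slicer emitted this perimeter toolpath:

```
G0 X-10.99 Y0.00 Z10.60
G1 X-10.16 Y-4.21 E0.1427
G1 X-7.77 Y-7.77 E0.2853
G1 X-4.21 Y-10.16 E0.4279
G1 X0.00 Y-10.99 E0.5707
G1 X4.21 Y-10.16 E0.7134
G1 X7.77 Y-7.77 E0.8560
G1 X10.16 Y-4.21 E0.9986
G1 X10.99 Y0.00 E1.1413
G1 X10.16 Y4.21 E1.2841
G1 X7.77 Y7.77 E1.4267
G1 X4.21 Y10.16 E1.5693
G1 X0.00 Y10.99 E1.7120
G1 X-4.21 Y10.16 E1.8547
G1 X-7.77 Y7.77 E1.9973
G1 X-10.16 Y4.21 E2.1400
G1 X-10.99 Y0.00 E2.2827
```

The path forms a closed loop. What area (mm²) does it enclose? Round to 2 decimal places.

Apply the shoelace formula to the sequence of (X, Y) vertices; enclosed area = 370.00 mm².

370.00 mm²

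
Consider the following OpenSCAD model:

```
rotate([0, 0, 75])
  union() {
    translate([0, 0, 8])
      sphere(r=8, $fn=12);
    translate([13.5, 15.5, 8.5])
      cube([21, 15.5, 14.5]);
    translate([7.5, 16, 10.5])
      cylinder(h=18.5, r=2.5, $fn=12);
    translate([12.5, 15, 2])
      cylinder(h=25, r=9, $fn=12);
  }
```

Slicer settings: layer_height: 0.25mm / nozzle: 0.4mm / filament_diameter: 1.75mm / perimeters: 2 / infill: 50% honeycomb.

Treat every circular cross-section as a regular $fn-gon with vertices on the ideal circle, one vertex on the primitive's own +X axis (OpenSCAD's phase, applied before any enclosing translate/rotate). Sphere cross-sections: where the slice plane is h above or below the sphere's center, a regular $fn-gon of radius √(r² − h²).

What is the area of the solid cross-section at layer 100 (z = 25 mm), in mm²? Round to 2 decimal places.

243.00 mm²

At z = 25 mm: the sphere is absent (|z−center|=17.000 > r=8); the cube at (13.5, 15.5) does not reach this height (z outside [8.5, 23]); the cylinder at (7.5, 16): section is a regular 12-gon, circumradius r=2.5 (area = (12/2)·2.500²·sin(360°/12) = 18.75 mm²); the cylinder at (12.5, 15): section is a regular 12-gon, circumradius r=9 (area = (12/2)·9.000²·sin(360°/12) = 243.00 mm²); Taking the union: the r=2.5 cylinder at (7.5, 16) lies entirely inside the r=9 cylinder at (12.5, 15), so the union is just the r=9 cylinder at (12.5, 15) — area = 243.00 mm²; (whole slice rotated 75° about Z — lengths, areas and connectivity unchanged). Overall, the cross-section is a single solid region. Net area = 243.00 mm².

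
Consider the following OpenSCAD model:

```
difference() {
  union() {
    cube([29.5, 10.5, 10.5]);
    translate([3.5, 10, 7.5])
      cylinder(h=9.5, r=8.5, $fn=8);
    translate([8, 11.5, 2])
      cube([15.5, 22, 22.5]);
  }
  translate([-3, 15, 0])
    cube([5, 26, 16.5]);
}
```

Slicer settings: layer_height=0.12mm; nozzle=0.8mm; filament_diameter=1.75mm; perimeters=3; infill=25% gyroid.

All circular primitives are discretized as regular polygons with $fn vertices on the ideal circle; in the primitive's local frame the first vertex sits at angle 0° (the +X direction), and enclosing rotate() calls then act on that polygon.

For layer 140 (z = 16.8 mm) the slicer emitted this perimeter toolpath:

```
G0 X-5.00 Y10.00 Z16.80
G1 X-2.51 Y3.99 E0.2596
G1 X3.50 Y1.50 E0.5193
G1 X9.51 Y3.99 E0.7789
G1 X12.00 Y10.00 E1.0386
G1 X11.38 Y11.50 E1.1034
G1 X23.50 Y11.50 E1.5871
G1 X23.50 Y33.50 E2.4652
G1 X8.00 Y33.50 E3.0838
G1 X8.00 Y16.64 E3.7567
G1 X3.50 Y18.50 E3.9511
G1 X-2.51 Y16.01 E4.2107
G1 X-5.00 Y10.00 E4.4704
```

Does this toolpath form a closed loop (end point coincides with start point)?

Start point (G0): (-5.00, 10.00). End point (last G1): the path returns to the start — closed.

yes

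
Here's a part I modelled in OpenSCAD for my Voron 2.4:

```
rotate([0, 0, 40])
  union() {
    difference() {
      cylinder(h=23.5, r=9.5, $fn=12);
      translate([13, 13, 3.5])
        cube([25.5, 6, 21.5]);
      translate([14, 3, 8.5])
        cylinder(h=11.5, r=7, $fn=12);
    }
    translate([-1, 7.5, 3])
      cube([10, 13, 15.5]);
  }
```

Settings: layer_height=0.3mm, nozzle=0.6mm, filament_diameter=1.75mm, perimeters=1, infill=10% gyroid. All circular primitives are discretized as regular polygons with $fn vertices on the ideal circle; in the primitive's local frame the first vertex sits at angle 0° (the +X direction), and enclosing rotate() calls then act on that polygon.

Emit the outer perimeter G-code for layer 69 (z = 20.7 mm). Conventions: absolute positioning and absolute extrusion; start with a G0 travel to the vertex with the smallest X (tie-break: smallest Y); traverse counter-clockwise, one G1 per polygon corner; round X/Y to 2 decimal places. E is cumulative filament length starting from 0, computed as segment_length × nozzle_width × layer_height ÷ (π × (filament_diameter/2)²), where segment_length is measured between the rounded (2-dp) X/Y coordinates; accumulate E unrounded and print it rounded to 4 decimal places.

G0 X-9.36 Y-1.65 Z20.70
G1 X-7.28 Y-6.11 E0.3683
G1 X-3.25 Y-8.93 E0.7364
G1 X1.65 Y-9.36 E1.1045
G1 X6.11 Y-7.28 E1.4727
G1 X8.93 Y-3.25 E1.8408
G1 X9.36 Y1.65 E2.2089
G1 X7.28 Y6.11 E2.5772
G1 X3.25 Y8.93 E2.9453
G1 X-1.65 Y9.36 E3.3134
G1 X-6.11 Y7.28 E3.6817
G1 X-8.93 Y3.25 E4.0498
G1 X-9.36 Y-1.65 E4.4179

At z = 20.7 mm: the r=9.5 cylinder contributes a regular 12-gon of circumradius 9.5; the cube at (13, 13) (footprint 25.5×6) is included at this height; the cylinder at (14, 3) does not reach this height (z outside [8.5, 20]); Taking the first minus the rest: starting from the r=9.5 cylinder, the 25.5×6 cube at (13, 13) misses the remaining region (no effect) — 1 connected region; the cube at (-1, 7.5) is absent (z outside [3, 18.5]); Taking the union: only that combined region is present, so the union is just that shape — 1 connected region; (rotated 40° about Z; rotation is an isometry so areas/perimeters/island counts are preserved). The outline is a single polygon with 12 vertices. Extrusion per mm of travel: 0.6 × 0.3 / (π × 0.875²) = 0.074835. Accumulating E over each segment gives final E = 4.4179.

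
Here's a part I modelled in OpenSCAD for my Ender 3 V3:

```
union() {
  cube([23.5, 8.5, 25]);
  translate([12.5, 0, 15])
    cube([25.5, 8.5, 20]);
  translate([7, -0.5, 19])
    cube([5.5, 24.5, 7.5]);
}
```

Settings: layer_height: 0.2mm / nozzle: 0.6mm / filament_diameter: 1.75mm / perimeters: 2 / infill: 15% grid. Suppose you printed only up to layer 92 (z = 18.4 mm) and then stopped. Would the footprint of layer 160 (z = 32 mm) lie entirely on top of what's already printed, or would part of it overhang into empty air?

Compare the two slices. At z = 18.4: the 23.5×8.5 cube contributes its full rectangle (area 199.75 mm²); the 25.5×8.5 cube at (12.5, 0) contributes its full rectangle (area 216.75 mm²); the cube at (7, -0.5) does not reach this height (z outside [19, 26.5]); Merging all regions: the regions partially overlap — summed areas 416.50 mm² minus the doubly-counted overlap 93.50 mm² gives 323.00 mm² — area = 323.00 mm². At z = 32: the cube is absent (z outside [0, 25]); the 25.5×8.5 cube at (12.5, 0) contributes its full rectangle (area 216.75 mm²); the cube at (7, -0.5) is absent (z outside [19, 26.5]); Taking the union: only the 25.5×8.5 cube at (12.5, 0) is present, so the union is just that shape — area = 216.75 mm². Checking containment: the cross-section at z = 32 is a subset of the cross-section at z = 18.4.

entirely on top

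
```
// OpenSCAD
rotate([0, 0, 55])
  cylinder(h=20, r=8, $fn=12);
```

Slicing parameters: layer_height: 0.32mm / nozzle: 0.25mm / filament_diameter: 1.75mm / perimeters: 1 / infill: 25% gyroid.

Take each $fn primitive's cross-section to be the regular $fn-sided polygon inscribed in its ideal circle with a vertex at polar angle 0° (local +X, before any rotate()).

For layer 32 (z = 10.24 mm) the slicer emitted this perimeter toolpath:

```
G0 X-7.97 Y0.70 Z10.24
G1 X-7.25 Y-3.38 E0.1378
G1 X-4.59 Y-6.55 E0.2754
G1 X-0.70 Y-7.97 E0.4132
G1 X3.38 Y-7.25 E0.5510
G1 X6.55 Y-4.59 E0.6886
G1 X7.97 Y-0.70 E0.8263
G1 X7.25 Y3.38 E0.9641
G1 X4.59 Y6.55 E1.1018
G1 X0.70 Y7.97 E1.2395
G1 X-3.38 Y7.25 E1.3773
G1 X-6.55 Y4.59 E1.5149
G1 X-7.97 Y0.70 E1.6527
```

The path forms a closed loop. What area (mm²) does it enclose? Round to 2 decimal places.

191.97 mm²

Apply the shoelace formula to the sequence of (X, Y) vertices; enclosed area = 191.97 mm².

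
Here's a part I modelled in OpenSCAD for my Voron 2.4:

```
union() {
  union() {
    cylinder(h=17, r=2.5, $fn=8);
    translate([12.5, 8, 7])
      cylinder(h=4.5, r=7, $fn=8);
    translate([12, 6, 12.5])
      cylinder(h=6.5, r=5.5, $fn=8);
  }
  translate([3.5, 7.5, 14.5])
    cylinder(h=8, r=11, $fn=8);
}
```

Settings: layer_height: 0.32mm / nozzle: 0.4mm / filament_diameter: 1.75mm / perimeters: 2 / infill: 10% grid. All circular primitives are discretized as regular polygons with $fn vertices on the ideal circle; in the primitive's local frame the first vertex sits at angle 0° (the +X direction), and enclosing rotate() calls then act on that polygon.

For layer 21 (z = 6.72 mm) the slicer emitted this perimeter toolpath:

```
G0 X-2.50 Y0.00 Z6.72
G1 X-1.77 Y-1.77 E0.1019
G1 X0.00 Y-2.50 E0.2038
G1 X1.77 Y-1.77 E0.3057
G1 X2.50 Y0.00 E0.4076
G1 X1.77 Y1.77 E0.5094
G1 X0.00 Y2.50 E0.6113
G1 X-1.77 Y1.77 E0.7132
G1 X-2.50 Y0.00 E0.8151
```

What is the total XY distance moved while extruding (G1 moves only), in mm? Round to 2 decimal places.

Sum the Euclidean lengths of each G1 segment: total = 15.32 mm.

15.32 mm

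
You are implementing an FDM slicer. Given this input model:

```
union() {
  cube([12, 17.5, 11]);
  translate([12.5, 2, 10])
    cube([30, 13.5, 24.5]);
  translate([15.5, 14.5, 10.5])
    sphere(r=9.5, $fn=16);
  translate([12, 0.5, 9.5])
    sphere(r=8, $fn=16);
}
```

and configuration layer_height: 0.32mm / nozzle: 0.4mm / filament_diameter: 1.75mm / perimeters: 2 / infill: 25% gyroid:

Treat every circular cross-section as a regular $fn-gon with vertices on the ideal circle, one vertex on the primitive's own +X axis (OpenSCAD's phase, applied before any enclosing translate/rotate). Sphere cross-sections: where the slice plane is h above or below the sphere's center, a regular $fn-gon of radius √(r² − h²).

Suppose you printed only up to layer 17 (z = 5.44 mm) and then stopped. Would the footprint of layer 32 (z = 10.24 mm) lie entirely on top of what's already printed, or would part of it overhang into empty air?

part overhangs

Compare the two slices. At z = 5.44: the cube (footprint 12×17.5) is included at this height (area 210.00 mm²); the cube at (12.5, 2) is absent (z outside [10, 34.5]); the r=9.5 sphere at (15.5, 14.5) slices to a regular 16-gon of circumradius 8.040 (√(r²−h²) with h=5.06 from center) (area = (16/2)·8.040²·sin(360°/16) = 197.91 mm²); the r=8 sphere at (12, 0.5) contributes a regular 16-gon of circumradius √(8²−4.06²) = 6.893 (area = (16/2)·6.893²·sin(360°/16) = 145.47 mm²); Taking the union: the regions partially overlap — summed areas 553.38 mm² minus the doubly-counted overlap 75.76 mm² gives 477.63 mm² — area = 477.63 mm². At z = 10.24: the 12×17.5 cube contributes its full rectangle (area 210.00 mm²); the cube at (12.5, 2) (footprint 30×13.5) is included at this height (area 405.00 mm²); the r=9.5 sphere at (15.5, 14.5) slices to a regular 16-gon of circumradius 9.496 (√(r²−h²) with h=0.26 from center) (area = (16/2)·9.496²·sin(360°/16) = 276.09 mm²); the r=8 sphere at (12, 0.5) contributes a regular 16-gon of circumradius √(8²−0.74²) = 7.966 (area = (16/2)·7.966²·sin(360°/16) = 194.26 mm²); Merging all regions: the regions partially overlap — summed areas 1085.35 mm² minus the doubly-counted overlap 250.65 mm² gives 834.70 mm² — area = 834.70 mm². Checking containment: at z = 10.24 the cross-section extends beyond the z = 5.44 cross-section by about 357.07 mm².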